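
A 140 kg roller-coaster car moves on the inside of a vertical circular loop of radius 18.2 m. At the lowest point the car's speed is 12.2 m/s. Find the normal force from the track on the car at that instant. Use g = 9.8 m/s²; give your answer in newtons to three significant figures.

2520 N

At the lowest point, N points up (toward the centre) and the weight mg points down (away from the centre), so the net inward force is N − mg = mv²/r.
N = m(v²/r + g) = 140 × ((12.2)²/18.2 + 9.8) = 140 × (8.178 + 9.8) = 140 × 17.98 = 2517 N.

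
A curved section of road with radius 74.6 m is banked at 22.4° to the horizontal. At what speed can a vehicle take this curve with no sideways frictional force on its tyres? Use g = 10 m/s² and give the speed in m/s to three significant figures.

On a frictionless banked curve, N sinθ = mv²/r and N cosθ = mg, so tanθ = v²/(rg).
v = √(r g tanθ) = √(74.6 × 10.0 × tan 22.4°) = √(74.6 × 10.0 × 0.4122) = √307.5 = 17.54 m/s.

17.5 m/s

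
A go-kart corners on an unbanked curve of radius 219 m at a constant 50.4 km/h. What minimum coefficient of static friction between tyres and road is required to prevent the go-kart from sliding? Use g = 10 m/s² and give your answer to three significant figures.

0.0895

v = 50.4/3.6 = 14.00 m/s.
Friction provides the centripetal force: μ_s m g = m v²/r, so μ_s = v²/(g r) = (14.00)²/(10.0 × 219) = 196.0/2190 = 0.08950.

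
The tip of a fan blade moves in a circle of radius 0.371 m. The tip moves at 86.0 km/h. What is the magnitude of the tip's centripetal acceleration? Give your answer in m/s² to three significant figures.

v = 86.0 km/h = 86.0/3.6 = 23.89 m/s.
a_c = v²/r = (23.89)²/0.371 = 570.7/0.371 = 1538 m/s².

1540 m/s²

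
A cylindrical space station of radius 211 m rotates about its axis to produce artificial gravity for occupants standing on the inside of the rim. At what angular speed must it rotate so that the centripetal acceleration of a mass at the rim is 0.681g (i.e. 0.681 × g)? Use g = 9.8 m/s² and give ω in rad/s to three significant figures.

0.178 rad/s

Centripetal acceleration a_c = ω²r. Setting ω²r = 0.681g:
ω = √(0.681g / r) = √(0.681 × 9.8 / 211) = √0.03163 = 0.1778 rad/s.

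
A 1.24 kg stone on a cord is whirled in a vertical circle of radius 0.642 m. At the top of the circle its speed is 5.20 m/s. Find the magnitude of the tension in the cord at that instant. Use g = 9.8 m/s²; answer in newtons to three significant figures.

At the top, both T and the weight mg point inward (toward the centre), so T + mg = mv²/r.
T = m(v²/r − g) = 1.24 × ((5.20)²/0.642 − 9.8) = 1.24 × (42.12 − 9.8) = 1.24 × 32.32 = 40.07 N.

40.1 N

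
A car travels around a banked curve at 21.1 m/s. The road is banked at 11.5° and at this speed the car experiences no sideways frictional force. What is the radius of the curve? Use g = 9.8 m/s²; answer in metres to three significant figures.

Frictionless banking: tanθ = v²/(rg), so r = v²/(g tanθ).
r = (21.1)²/(9.8 × tan 11.5°) = 445.2/(9.8 × 0.2035) = 445.2/1.994 = 223.3 m.

223 m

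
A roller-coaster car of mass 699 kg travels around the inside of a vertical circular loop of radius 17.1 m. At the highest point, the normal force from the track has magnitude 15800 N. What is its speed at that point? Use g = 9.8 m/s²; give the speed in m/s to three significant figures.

At the top, N + mg = mv²/r, so v = √(r(N/m + g)) = √(17.1 × (15800/699 + 9.8)) = √(17.1 × 32.40) = √554.1 = 23.54 m/s.

23.5 m/s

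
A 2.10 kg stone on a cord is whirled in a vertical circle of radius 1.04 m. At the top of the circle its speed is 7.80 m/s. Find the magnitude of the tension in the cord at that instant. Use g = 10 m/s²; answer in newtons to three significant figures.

At the top, both T and the weight mg point inward (toward the centre), so T + mg = mv²/r.
T = m(v²/r − g) = 2.10 × ((7.80)²/1.04 − 10.0) = 2.10 × (58.50 − 10.0) = 2.10 × 48.50 = 101.8 N.

102 N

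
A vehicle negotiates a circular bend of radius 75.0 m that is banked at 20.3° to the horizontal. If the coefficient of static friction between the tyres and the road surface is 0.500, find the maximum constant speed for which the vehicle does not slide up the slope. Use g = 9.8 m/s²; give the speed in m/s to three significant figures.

28.0 m/s

At the maximum speed, friction acts down the slope at its limiting value f = μN. Radially (horizontal, toward centre): N sinθ + μN cosθ = mv²/r. Vertically: N cosθ − μN sinθ = mg.
Dividing: v² = r g (sinθ + μcosθ)/(cosθ − μsinθ).
sinθ + μcosθ = 0.3469 + 0.500×0.9379 = 0.8159; cosθ − μsinθ = 0.9379 − 0.500×0.3469 = 0.7644.
v² = 75.0 × 9.8 × 0.8159/0.7644 = 784.5 m²/s², so v = 28.01 m/s.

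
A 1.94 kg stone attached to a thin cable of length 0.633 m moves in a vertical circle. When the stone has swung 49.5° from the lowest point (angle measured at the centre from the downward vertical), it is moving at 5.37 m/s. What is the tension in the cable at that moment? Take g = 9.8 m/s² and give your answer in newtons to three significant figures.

101 N

Take the radial direction toward the centre of the circle as positive. The component of the weight along the string toward the centre is −mg cos φ (φ measured from the bottom), so Newton's second law along the string gives T − mg cos φ = m v²/r.
cos 49.5° = 0.6494, so T = m(v²/r + g cos φ) = 1.94 × ((5.37)²/0.633 + 9.8 × 0.6494) = 1.94 × (45.56 + (6.365)) = 1.94 × 51.92 = 100.7 N.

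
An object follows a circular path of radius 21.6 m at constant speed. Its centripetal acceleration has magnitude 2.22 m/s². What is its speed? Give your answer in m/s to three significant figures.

6.92 m/s

a_c = v²/r ⇒ v = √(a_c · r) = √(2.22 × 21.6) = √47.95 = 6.925 m/s.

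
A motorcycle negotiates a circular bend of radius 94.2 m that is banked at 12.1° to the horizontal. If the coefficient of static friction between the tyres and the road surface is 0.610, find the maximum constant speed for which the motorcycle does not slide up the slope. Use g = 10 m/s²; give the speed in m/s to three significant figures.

29.9 m/s

At the maximum speed, friction acts down the slope at its limiting value f = μN. Radially (horizontal, toward centre): N sinθ + μN cosθ = mv²/r. Vertically: N cosθ − μN sinθ = mg.
Dividing: v² = r g (sinθ + μcosθ)/(cosθ − μsinθ).
sinθ + μcosθ = 0.2096 + 0.610×0.9778 = 0.8061; cosθ − μsinθ = 0.9778 − 0.610×0.2096 = 0.8499.
v² = 94.2 × 10.0 × 0.8061/0.8499 = 893.4 m²/s², so v = 29.89 m/s.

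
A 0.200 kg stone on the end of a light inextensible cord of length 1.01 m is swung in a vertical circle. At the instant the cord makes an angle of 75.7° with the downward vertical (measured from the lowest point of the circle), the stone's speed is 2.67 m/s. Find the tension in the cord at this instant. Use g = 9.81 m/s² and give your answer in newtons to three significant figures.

1.90 N

Take the radial direction toward the centre of the circle as positive. The component of the weight along the string toward the centre is −mg cos φ (φ measured from the bottom), so Newton's second law along the string gives T − mg cos φ = m v²/r.
cos 75.7° = 0.2470, so T = m(v²/r + g cos φ) = 0.200 × ((2.67)²/1.01 + 9.81 × 0.2470) = 0.200 × (7.058 + (2.423)) = 0.200 × 9.481 = 1.896 N.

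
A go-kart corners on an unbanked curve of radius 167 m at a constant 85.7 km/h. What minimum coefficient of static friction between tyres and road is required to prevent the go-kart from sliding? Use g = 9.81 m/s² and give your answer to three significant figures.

v = 85.7/3.6 = 23.81 m/s.
Friction provides the centripetal force: μ_s m g = m v²/r, so μ_s = v²/(g r) = (23.81)²/(9.81 × 167) = 566.7/1638 = 0.3459.

0.346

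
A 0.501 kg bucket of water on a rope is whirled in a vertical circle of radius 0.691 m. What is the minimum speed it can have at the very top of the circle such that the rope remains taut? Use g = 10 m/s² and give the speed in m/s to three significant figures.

At the top, both weight mg and T point toward the centre: T + mg = mv²/r.
At minimum speed T → 0, so mg = mv_min²/r ⇒ v_min = √(g r) = √(10.0 × 0.691) = 2.629 m/s.

2.63 m/s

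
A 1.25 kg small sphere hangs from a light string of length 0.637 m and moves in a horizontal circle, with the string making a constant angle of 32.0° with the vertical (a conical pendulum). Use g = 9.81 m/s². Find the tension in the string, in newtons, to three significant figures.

Vertically the bob has no acceleration, so T cosθ = mg.
T = mg/cosθ = 1.25 × 9.81 / cos 32.0° = 12.26/0.8480 = 14.46 N.

14.5 N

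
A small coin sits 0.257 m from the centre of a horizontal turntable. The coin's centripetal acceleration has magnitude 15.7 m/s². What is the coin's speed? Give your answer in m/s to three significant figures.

a_c = v²/r ⇒ v = √(a_c · r) = √(15.7 × 0.257) = √4.035 = 2.009 m/s.

2.01 m/s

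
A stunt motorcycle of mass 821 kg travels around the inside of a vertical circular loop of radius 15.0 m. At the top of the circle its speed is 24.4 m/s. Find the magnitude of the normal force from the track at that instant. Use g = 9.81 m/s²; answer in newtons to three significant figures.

At the top, both N and the weight mg point inward (toward the centre), so N + mg = mv²/r.
N = m(v²/r − g) = 821 × ((24.4)²/15.0 − 9.81) = 821 × (39.69 − 9.81) = 821 × 29.88 = 24530 N.

24500 N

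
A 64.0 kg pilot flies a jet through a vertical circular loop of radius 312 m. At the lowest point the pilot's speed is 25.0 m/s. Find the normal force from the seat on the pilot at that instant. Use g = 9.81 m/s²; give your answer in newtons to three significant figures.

At the lowest point, N points up (toward the centre) and the weight mg points down (away from the centre), so the net inward force is N − mg = mv²/r.
N = m(v²/r + g) = 64.0 × ((25.0)²/312 + 9.81) = 64.0 × (2.003 + 9.81) = 64.0 × 11.81 = 756.0 N.

756 N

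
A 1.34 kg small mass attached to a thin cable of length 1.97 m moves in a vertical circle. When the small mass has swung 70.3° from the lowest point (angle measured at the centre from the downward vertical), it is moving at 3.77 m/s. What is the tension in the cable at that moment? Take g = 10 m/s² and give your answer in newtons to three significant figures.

Take the radial direction toward the centre of the circle as positive. The component of the weight along the string toward the centre is −mg cos φ (φ measured from the bottom), so Newton's second law along the string gives T − mg cos φ = m v²/r.
cos 70.3° = 0.3371, so T = m(v²/r + g cos φ) = 1.34 × ((3.77)²/1.97 + 10.0 × 0.3371) = 1.34 × (7.215 + (3.371)) = 1.34 × 10.59 = 14.18 N.

14.2 N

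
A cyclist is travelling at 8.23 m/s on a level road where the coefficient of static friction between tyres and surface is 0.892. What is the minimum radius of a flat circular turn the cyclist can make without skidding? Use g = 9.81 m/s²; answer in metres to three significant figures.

At the limit, μ_s m g = m v²/r, so r_min = v²/(μ_s g) = (8.23)²/(0.892 × 9.81) = 67.73/8.751 = 7.740 m.

7.74 m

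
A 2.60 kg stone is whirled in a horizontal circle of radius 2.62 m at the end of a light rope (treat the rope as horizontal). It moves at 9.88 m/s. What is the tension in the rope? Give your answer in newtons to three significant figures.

The tension is the only horizontal force, so it supplies the full centripetal force: T = m v²/r = 2.60 × (9.880)²/2.62 = 2.60 × 97.61/2.62 = 96.87 N.

96.9 N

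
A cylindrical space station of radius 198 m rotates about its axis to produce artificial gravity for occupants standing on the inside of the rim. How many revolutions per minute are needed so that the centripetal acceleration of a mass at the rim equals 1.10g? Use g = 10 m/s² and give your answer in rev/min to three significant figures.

Require ω²r = 1.10g, so ω = √(1.10 × 10.0/198) = 0.2357 rad/s.
In rev/min: ω × 60/(2π) = 0.2357 × 60/(2π) = 2.251 rev/min.

2.25 rev/min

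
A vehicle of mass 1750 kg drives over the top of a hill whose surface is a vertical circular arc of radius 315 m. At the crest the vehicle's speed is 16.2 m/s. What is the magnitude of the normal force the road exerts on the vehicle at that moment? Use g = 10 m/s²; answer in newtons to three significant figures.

16000 N

At the crest the centripetal acceleration points downward (toward the centre of the arc), so mg − N = mv²/r.
N = m(g − v²/r) = 1750 × (10.0 − (16.2)²/315) = 1750 × (10.0 − 0.8331) = 1750 × 9.167 = 16040 N.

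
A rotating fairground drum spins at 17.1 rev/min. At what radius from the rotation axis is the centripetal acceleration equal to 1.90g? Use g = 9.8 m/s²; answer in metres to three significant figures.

ω = 17.1 rev/min × 2π/60 = 1.791 rad/s.
a_c = ω²r = 1.90g ⇒ r = 1.90 × 9.8 / (1.791)² = 18.62/3.207 = 5.807 m.

5.81 m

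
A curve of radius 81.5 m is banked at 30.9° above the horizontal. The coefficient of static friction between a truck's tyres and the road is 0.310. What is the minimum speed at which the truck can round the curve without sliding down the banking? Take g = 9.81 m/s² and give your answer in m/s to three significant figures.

13.9 m/s

At the minimum speed, friction acts up the slope at its limiting value f = μN. Radially (horizontal, toward centre): N sinθ − μN cosθ = mv²/r. Vertically: N cosθ + μN sinθ = mg.
Dividing: v² = r g (sinθ − μcosθ)/(cosθ + μsinθ).
sinθ − μcosθ = 0.5135 − 0.310×0.8581 = 0.2475; cosθ + μsinθ = 0.8581 + 0.310×0.5135 = 1.017.
v² = 81.5 × 9.81 × 0.2475/1.017 = 194.6 m²/s², so v = 13.95 m/s.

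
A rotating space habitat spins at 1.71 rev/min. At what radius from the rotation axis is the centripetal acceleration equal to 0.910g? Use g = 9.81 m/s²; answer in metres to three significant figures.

ω = 1.71 rev/min × 2π/60 = 0.1791 rad/s.
a_c = ω²r = 0.910g ⇒ r = 0.910 × 9.81 / (0.1791)² = 8.927/0.03207 = 278.4 m.

278 m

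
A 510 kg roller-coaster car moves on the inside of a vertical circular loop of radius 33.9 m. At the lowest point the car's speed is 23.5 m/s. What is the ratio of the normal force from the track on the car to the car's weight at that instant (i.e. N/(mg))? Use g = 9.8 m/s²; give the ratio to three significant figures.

At the bottom, N − mg = mv²/r, so N = m(v²/r + g) and N/(mg) = v²/(rg) + 1 = (23.5)²/(33.9 × 9.8) + 1 = 1.662 + 1 = 2.662.

2.66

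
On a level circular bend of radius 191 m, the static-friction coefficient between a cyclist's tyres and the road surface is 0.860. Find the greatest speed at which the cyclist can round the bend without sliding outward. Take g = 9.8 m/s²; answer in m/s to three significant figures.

40.1 m/s

The only inward force on a level bend is static friction, so at the limit f_s = μ_s N = μ_s m g = m v²/r.
Mass cancels: v_max = √(μ_s g r) = √(0.860 × 9.8 × 191) = √1610 = 40.12 m/s.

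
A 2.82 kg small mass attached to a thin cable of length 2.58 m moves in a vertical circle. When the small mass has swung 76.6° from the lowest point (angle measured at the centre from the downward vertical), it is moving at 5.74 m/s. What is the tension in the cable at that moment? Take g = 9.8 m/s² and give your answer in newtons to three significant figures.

Take the radial direction toward the centre of the circle as positive. The component of the weight along the string toward the centre is −mg cos φ (φ measured from the bottom), so Newton's second law along the string gives T − mg cos φ = m v²/r.
cos 76.6° = 0.2317, so T = m(v²/r + g cos φ) = 2.82 × ((5.74)²/2.58 + 9.8 × 0.2317) = 2.82 × (12.77 + (2.271)) = 2.82 × 15.04 = 42.42 N.

42.4 N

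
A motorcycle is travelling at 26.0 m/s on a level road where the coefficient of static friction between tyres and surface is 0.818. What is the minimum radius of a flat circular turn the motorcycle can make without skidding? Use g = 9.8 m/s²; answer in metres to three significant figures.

At the limit, μ_s m g = m v²/r, so r_min = v²/(μ_s g) = (26.0)²/(0.818 × 9.8) = 676.0/8.016 = 84.33 m.

84.3 m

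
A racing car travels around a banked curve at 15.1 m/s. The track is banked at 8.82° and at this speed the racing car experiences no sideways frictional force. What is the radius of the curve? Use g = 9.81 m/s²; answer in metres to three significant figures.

Frictionless banking: tanθ = v²/(rg), so r = v²/(g tanθ).
r = (15.1)²/(9.81 × tan 8.82°) = 228.0/(9.81 × 0.1552) = 228.0/1.522 = 149.8 m.

150 m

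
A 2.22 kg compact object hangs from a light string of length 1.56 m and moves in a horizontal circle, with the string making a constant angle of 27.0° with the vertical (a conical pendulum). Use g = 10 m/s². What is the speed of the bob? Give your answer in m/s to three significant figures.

1.90 m/s

The radius of the circle is r = L sinθ = 1.56 × sin 27.0° = 0.7082 m.
Horizontally T sinθ = mv²/r and vertically T cosθ = mg, so tanθ = v²/(rg).
v = √(r g tanθ) = √(0.7082 × 10.0 × 0.5095) = √3.609 = 1.900 m/s.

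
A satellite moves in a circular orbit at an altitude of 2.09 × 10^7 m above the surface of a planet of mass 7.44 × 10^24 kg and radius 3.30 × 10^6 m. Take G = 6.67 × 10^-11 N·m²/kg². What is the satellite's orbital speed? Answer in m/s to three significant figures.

4530 m/s

Orbital radius r = R + h = 3.30 × 10^6 + 2.09 × 10^7 = 2.420 × 10^7 m.
Gravity supplies the centripetal force: G M m / r² = m v² / r, so v = √(GM/r).
v = √(6.67 × 10^-11 × 7.44 × 10^24 / 2.420 × 10^7) = √(2.051 × 10^7) = 4528 m/s.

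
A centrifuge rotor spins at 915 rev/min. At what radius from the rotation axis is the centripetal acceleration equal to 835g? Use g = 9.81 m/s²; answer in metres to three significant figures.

ω = 915 rev/min × 2π/60 = 95.82 rad/s.
a_c = ω²r = 835g ⇒ r = 835 × 9.81 / (95.82)² = 8191/9181 = 0.8922 m.

0.892 m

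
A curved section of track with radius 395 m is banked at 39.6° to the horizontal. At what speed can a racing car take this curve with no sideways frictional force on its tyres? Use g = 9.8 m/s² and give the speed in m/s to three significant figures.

56.6 m/s

On a frictionless banked curve, N sinθ = mv²/r and N cosθ = mg, so tanθ = v²/(rg).
v = √(r g tanθ) = √(395 × 9.8 × tan 39.6°) = √(395 × 9.8 × 0.8273) = √3202 = 56.59 m/s.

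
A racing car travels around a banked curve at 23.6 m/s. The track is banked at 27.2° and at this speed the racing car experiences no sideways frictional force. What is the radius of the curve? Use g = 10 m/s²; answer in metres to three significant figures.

108 m

Frictionless banking: tanθ = v²/(rg), so r = v²/(g tanθ).
r = (23.6)²/(10.0 × tan 27.2°) = 557.0/(10.0 × 0.5139) = 557.0/5.139 = 108.4 m.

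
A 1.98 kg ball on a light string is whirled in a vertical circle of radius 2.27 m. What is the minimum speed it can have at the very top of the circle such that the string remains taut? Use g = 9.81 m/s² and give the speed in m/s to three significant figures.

4.72 m/s

At the highest point the centre is directly below, so both the weight and T act inward: T + mg = mv²/r.
At minimum speed T → 0, so mg = mv_min²/r ⇒ v_min = √(g r) = √(9.81 × 2.27) = 4.719 m/s.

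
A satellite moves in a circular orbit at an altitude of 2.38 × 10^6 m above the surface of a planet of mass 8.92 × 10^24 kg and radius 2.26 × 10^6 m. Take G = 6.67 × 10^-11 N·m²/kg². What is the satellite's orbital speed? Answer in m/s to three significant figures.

Orbital radius r = R + h = 2.26 × 10^6 + 2.38 × 10^6 = 4.640 × 10^6 m.
Gravity supplies the centripetal force: G M m / r² = m v² / r, so v = √(GM/r).
v = √(6.67 × 10^-11 × 8.92 × 10^24 / 4.640 × 10^6) = √(1.282 × 10^8) = 11320 m/s.

11300 m/s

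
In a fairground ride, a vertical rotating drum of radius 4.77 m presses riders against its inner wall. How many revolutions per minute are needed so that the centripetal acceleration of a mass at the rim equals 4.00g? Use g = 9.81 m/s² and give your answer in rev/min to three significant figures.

27.4 rev/min

Require ω²r = 4.00g, so ω = √(4.00 × 9.81/4.77) = 2.868 rad/s.
In rev/min: ω × 60/(2π) = 2.868 × 60/(2π) = 27.39 rev/min.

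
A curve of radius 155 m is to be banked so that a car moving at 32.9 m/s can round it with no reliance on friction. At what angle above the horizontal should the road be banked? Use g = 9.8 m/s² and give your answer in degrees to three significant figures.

35.5°

For a frictionless banked turn: horizontally N sinθ = mv²/r and vertically N cosθ = mg.
Dividing: tanθ = v²/(r g) = (32.9)²/(155 × 9.8) = 1082/1519 = 0.7126.
θ = arctan(0.7126) = 35.47°.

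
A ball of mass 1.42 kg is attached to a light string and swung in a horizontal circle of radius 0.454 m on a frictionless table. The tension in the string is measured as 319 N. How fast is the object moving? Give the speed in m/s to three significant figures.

10.1 m/s

T = m v²/r ⇒ v = √(T r / m) = √(319 × 0.454 / 1.42) = √102.0 = 10.10 m/s.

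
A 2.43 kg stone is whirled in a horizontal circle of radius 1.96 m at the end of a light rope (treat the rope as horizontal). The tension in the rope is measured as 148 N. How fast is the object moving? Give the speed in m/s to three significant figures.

10.9 m/s

T = m v²/r ⇒ v = √(T r / m) = √(148 × 1.96 / 2.43) = √119.4 = 10.93 m/s.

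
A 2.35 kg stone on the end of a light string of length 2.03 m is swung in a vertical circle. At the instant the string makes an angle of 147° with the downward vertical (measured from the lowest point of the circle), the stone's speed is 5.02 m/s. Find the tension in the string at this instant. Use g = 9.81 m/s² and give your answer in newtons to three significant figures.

Take the radial direction toward the centre of the circle as positive. The component of the weight along the string toward the centre is −mg cos φ (φ measured from the bottom), so Newton's second law along the string gives T − mg cos φ = m v²/r.
cos 147° = -0.8387, so T = m(v²/r + g cos φ) = 2.35 × ((5.02)²/2.03 + 9.81 × -0.8387) = 2.35 × (12.41 + (-8.227)) = 2.35 × 4.187 = 9.839 N.

9.84 N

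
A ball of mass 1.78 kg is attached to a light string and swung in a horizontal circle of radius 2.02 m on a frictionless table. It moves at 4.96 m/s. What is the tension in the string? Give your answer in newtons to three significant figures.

21.7 N

The tension is the only horizontal force, so it supplies the full centripetal force: T = m v²/r = 1.78 × (4.960)²/2.02 = 1.78 × 24.60/2.02 = 21.68 N.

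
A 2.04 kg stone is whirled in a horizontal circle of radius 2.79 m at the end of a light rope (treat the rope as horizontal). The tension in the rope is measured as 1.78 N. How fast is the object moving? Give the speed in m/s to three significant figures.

T = m v²/r ⇒ v = √(T r / m) = √(1.78 × 2.79 / 2.04) = √2.434 = 1.560 m/s.

1.56 m/s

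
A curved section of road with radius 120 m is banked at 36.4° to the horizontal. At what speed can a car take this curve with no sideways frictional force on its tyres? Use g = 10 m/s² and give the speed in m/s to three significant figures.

29.7 m/s

On a frictionless banked curve, N sinθ = mv²/r and N cosθ = mg, so tanθ = v²/(rg).
v = √(r g tanθ) = √(120 × 10.0 × tan 36.4°) = √(120 × 10.0 × 0.7373) = √884.7 = 29.74 m/s.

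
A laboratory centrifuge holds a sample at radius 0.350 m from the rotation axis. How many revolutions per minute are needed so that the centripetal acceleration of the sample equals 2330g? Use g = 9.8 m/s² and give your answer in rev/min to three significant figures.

2440 rev/min

Require ω²r = 2330g, so ω = √(2330 × 9.8/0.350) = 255.4 rad/s.
In rev/min: ω × 60/(2π) = 255.4 × 60/(2π) = 2439 rev/min.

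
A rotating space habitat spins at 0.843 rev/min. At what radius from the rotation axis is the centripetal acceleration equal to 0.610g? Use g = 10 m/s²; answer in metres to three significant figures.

ω = 0.843 rev/min × 2π/60 = 0.08828 rad/s.
a_c = ω²r = 0.610g ⇒ r = 0.610 × 10.0 / (0.08828)² = 6.100/0.007793 = 782.7 m.

783 m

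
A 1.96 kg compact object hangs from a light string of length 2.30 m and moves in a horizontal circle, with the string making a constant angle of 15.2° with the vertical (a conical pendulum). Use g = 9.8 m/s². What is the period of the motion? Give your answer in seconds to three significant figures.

2.99 s

r = L sinθ = 0.6030 m. From T sinθ = mω²r and T cosθ = mg: tanθ = ω²r/g, so ω² = g tanθ / r = g/(L cosθ).
ω = √(g/(L cosθ)) = √(9.8/(2.30 × 0.9650)) = √4.415 = 2.101 rad/s.
Period = 2π/ω = 2.990 s.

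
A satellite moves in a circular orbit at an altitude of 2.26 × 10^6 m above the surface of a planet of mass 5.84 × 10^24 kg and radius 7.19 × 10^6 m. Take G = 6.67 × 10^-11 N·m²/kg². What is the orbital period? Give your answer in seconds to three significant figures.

r = R + h = 7.19 × 10^6 + 2.26 × 10^6 = 9.450 × 10^6 m. Gravity provides the centripetal force: G M m / r² = m v² / r ⇒ v = √(GM/r) = 6420 m/s.
T = 2πr/v = 2π × 9.450 × 10^6 / 6420 = 9248 s.

9250 s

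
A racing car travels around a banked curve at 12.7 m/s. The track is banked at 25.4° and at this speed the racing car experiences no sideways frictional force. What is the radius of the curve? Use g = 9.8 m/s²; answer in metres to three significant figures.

34.7 m

Frictionless banking: tanθ = v²/(rg), so r = v²/(g tanθ).
r = (12.7)²/(9.8 × tan 25.4°) = 161.3/(9.8 × 0.4748) = 161.3/4.653 = 34.66 m.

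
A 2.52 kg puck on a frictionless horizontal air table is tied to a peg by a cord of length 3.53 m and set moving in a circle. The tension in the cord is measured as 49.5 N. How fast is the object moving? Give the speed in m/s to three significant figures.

T = m v²/r ⇒ v = √(T r / m) = √(49.5 × 3.53 / 2.52) = √69.34 = 8.327 m/s.

8.33 m/s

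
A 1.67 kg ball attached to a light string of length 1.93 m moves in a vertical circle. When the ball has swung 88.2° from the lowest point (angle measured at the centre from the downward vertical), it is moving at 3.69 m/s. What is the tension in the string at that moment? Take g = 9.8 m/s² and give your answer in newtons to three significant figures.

Take the radial direction toward the centre of the circle as positive. The component of the weight along the string toward the centre is −mg cos φ (φ measured from the bottom), so Newton's second law along the string gives T − mg cos φ = m v²/r.
cos 88.2° = 0.03141, so T = m(v²/r + g cos φ) = 1.67 × ((3.69)²/1.93 + 9.8 × 0.03141) = 1.67 × (7.055 + (0.3078)) = 1.67 × 7.363 = 12.30 N.

12.3 N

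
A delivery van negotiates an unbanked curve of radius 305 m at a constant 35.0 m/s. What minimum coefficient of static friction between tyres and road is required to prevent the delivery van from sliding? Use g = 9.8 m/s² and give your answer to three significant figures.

Friction provides the centripetal force: μ_s m g = m v²/r, so μ_s = v²/(g r) = (35.00)²/(9.8 × 305) = 1225/2989 = 0.4098.

0.410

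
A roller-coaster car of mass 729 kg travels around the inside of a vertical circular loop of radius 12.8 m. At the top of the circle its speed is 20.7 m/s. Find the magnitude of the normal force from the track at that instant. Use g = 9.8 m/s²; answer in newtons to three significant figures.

At the top, both N and the weight mg point inward (toward the centre), so N + mg = mv²/r.
N = m(v²/r − g) = 729 × ((20.7)²/12.8 − 9.8) = 729 × (33.48 − 9.8) = 729 × 23.68 = 17260 N.

17300 N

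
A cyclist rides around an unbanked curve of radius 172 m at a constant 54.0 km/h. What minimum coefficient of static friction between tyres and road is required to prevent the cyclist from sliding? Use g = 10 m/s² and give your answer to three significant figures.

v = 54.0/3.6 = 15.00 m/s.
Friction provides the centripetal force: μ_s m g = m v²/r, so μ_s = v²/(g r) = (15.00)²/(10.0 × 172) = 225.0/1720 = 0.1308.

0.131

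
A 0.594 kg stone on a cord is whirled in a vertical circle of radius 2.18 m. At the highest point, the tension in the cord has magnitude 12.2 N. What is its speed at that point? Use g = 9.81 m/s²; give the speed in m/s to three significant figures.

At the top, T + mg = mv²/r, so v = √(r(T/m + g)) = √(2.18 × (12.2/0.594 + 9.81)) = √(2.18 × 30.35) = √66.16 = 8.134 m/s.

8.13 m/s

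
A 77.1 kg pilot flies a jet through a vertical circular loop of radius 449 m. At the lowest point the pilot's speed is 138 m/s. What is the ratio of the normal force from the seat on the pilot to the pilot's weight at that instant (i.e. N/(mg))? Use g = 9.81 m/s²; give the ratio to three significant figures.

5.32

At the bottom, N − mg = mv²/r, so N = m(v²/r + g) and N/(mg) = v²/(rg) + 1 = (138)²/(449 × 9.81) + 1 = 4.324 + 1 = 5.324.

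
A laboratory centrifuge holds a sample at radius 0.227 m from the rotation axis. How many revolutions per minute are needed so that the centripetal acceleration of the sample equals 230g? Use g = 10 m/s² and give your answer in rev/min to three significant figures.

961 rev/min

Require ω²r = 230g, so ω = √(230 × 10.0/0.227) = 100.7 rad/s.
In rev/min: ω × 60/(2π) = 100.7 × 60/(2π) = 961.2 rev/min.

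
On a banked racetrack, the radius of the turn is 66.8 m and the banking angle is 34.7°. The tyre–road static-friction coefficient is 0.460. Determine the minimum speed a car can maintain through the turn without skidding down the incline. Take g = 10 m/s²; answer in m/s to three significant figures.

10.9 m/s

At the minimum speed, friction acts up the slope at its limiting value f = μN. Radially (horizontal, toward centre): N sinθ − μN cosθ = mv²/r. Vertically: N cosθ + μN sinθ = mg.
Dividing: v² = r g (sinθ − μcosθ)/(cosθ + μsinθ).
sinθ − μcosθ = 0.5693 − 0.460×0.8221 = 0.1911; cosθ + μsinθ = 0.8221 + 0.460×0.5693 = 1.084.
v² = 66.8 × 10.0 × 0.1911/1.084 = 117.8 m²/s², so v = 10.85 m/s.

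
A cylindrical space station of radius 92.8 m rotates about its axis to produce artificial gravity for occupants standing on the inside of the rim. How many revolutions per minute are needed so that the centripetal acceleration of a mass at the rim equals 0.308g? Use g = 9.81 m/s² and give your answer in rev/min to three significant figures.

Require ω²r = 0.308g, so ω = √(0.308 × 9.81/92.8) = 0.1804 rad/s.
In rev/min: ω × 60/(2π) = 0.1804 × 60/(2π) = 1.723 rev/min.

1.72 rev/min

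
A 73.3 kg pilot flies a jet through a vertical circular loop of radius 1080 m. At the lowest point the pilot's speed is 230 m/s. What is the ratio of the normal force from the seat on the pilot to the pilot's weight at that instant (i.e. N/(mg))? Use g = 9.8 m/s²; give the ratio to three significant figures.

At the bottom, N − mg = mv²/r, so N = m(v²/r + g) and N/(mg) = v²/(rg) + 1 = (230)²/(1080 × 9.8) + 1 = 4.998 + 1 = 5.998.

6.00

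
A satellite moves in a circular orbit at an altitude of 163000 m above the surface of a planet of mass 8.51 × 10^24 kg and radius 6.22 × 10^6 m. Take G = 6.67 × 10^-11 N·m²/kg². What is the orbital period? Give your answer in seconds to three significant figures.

r = R + h = 6.22 × 10^6 + 163000 = 6.383 × 10^6 m. Gravity provides the centripetal force: G M m / r² = m v² / r ⇒ v = √(GM/r) = 9430 m/s.
T = 2πr/v = 2π × 6.383 × 10^6 / 9430 = 4253 s.

4250 s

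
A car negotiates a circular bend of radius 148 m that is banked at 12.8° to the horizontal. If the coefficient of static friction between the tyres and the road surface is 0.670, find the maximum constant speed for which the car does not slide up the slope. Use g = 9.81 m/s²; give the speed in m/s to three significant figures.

39.2 m/s

At the maximum speed, friction acts down the slope at its limiting value f = μN. Radially (horizontal, toward centre): N sinθ + μN cosθ = mv²/r. Vertically: N cosθ − μN sinθ = mg.
Dividing: v² = r g (sinθ + μcosθ)/(cosθ − μsinθ).
sinθ + μcosθ = 0.2215 + 0.670×0.9751 = 0.8749; cosθ − μsinθ = 0.9751 − 0.670×0.2215 = 0.8267.
v² = 148 × 9.81 × 0.8749/0.8267 = 1537 m²/s², so v = 39.20 m/s.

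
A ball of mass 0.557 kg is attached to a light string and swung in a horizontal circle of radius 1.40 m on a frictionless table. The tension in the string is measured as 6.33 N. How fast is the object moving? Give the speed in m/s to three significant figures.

T = m v²/r ⇒ v = √(T r / m) = √(6.33 × 1.40 / 0.557) = √15.91 = 3.989 m/s.

3.99 m/s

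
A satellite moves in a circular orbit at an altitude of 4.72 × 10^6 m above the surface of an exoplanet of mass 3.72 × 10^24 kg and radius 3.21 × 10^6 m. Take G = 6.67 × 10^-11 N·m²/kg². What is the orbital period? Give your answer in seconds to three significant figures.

8910 s

r = R + h = 3.21 × 10^6 + 4.72 × 10^6 = 7.930 × 10^6 m. Gravity provides the centripetal force: G M m / r² = m v² / r ⇒ v = √(GM/r) = 5594 m/s.
T = 2πr/v = 2π × 7.930 × 10^6 / 5594 = 8907 s.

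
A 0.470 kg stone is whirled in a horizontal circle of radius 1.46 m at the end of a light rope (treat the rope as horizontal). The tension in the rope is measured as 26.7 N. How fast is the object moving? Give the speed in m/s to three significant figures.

T = m v²/r ⇒ v = √(T r / m) = √(26.7 × 1.46 / 0.470) = √82.94 = 9.107 m/s.

9.11 m/s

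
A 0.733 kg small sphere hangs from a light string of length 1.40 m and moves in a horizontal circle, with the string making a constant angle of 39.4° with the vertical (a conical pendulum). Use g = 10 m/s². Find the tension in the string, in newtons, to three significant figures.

Vertically the bob has no acceleration, so T cosθ = mg.
T = mg/cosθ = 0.733 × 10.0 / cos 39.4° = 7.330/0.7727 = 9.486 N.

9.49 N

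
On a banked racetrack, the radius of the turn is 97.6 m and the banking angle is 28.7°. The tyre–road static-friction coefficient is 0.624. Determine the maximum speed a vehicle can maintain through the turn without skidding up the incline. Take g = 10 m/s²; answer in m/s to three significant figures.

At the maximum speed, friction acts down the slope at its limiting value f = μN. Radially (horizontal, toward centre): N sinθ + μN cosθ = mv²/r. Vertically: N cosθ − μN sinθ = mg.
Dividing: v² = r g (sinθ + μcosθ)/(cosθ − μsinθ).
sinθ + μcosθ = 0.4802 + 0.624×0.8771 = 1.028; cosθ − μsinθ = 0.8771 − 0.624×0.4802 = 0.5775.
v² = 97.6 × 10.0 × 1.028/0.5775 = 1737 m²/s², so v = 41.67 m/s.

41.7 m/s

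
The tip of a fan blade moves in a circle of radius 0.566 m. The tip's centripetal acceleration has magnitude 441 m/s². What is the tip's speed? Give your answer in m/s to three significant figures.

a_c = v²/r ⇒ v = √(a_c · r) = √(441 × 0.566) = √249.6 = 15.80 m/s.

15.8 m/s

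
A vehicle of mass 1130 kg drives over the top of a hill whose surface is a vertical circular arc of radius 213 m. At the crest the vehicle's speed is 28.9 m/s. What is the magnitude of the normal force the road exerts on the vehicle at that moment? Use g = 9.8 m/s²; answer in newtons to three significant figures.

6640 N

At the crest the centripetal acceleration points downward (toward the centre of the arc), so mg − N = mv²/r.
N = m(g − v²/r) = 1130 × (9.8 − (28.9)²/213) = 1130 × (9.8 − 3.921) = 1130 × 5.879 = 6643 N.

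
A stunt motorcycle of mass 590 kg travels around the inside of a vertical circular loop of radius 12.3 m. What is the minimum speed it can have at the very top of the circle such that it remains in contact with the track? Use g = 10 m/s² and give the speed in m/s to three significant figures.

11.1 m/s

At the highest point the centre is directly below, so both the weight and N act inward: N + mg = mv²/r.
At minimum speed N → 0, so mg = mv_min²/r ⇒ v_min = √(g r) = √(10.0 × 12.3) = 11.09 m/s.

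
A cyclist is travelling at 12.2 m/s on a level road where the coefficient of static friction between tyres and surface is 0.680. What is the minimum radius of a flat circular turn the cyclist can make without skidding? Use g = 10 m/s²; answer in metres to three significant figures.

At the limit, μ_s m g = m v²/r, so r_min = v²/(μ_s g) = (12.2)²/(0.680 × 10.0) = 148.8/6.800 = 21.89 m.

21.9 m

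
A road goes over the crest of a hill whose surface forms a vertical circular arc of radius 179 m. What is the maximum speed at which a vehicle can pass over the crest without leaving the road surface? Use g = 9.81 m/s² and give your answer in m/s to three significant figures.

At the crest the centre of the circle is below the vehicle, so the net downward (centripetal) force is mg − N = mv²/r.
The vehicle leaves the road when N → 0, giving v_max = √(g r) = √(9.81 × 179) = 41.90 m/s.

41.9 m/s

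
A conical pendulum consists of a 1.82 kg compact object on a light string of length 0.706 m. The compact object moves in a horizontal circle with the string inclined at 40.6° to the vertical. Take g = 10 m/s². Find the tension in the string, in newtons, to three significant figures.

Vertically the bob has no acceleration, so T cosθ = mg.
T = mg/cosθ = 1.82 × 10.0 / cos 40.6° = 18.20/0.7593 = 23.97 N.

24.0 N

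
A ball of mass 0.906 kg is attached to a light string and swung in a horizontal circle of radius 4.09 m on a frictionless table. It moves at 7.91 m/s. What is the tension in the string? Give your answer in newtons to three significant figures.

The tension is the only horizontal force, so it supplies the full centripetal force: T = m v²/r = 0.906 × (7.910)²/4.09 = 0.906 × 62.57/4.09 = 13.86 N.

13.9 N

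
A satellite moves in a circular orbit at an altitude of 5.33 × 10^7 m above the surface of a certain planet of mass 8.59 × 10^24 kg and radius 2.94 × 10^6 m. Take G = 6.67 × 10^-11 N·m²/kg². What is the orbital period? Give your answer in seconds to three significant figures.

r = R + h = 2.94 × 10^6 + 5.33 × 10^7 = 5.624 × 10^7 m. Gravity provides the centripetal force: G M m / r² = m v² / r ⇒ v = √(GM/r) = 3192 m/s.
T = 2πr/v = 2π × 5.624 × 10^7 / 3192 = 110700 s.

111000 s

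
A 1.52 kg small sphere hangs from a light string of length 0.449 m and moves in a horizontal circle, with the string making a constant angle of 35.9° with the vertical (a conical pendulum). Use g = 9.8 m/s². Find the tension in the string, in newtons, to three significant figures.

Vertically the bob has no acceleration, so T cosθ = mg.
T = mg/cosθ = 1.52 × 9.8 / cos 35.9° = 14.90/0.8100 = 18.39 N.

18.4 N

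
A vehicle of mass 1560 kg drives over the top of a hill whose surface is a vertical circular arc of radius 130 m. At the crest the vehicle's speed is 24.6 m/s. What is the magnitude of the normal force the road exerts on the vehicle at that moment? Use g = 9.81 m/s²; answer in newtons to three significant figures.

8040 N

At the crest the centripetal acceleration points downward (toward the centre of the arc), so mg − N = mv²/r.
N = m(g − v²/r) = 1560 × (9.81 − (24.6)²/130) = 1560 × (9.81 − 4.655) = 1560 × 5.155 = 8042 N.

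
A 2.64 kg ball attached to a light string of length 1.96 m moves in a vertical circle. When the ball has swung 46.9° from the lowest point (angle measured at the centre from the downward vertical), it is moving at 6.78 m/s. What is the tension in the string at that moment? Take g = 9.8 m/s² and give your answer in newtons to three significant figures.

79.6 N

Take the radial direction toward the centre of the circle as positive. The component of the weight along the string toward the centre is −mg cos φ (φ measured from the bottom), so Newton's second law along the string gives T − mg cos φ = m v²/r.
cos 46.9° = 0.6833, so T = m(v²/r + g cos φ) = 2.64 × ((6.78)²/1.96 + 9.8 × 0.6833) = 2.64 × (23.45 + (6.696)) = 2.64 × 30.15 = 79.59 N.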